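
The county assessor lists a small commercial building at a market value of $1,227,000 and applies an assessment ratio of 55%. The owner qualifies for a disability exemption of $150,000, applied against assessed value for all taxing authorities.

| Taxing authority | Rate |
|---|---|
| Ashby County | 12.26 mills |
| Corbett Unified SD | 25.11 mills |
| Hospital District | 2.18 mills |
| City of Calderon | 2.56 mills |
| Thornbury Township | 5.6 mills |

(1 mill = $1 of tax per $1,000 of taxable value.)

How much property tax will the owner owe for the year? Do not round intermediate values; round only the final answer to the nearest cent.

Assessed value = $1,227,000 × 0.55 = $674,850
Taxable value = $674,850 − $150,000 = $524,850
Ashby County: $524,850 × 0.01226 = $6,434.661
Corbett Unified SD: $524,850 × 0.02511 = $13,178.9835
Hospital District: $524,850 × 0.00218 = $1,144.173
City of Calderon: $524,850 × 0.00256 = $1,343.616
Thornbury Township: $524,850 × 0.0056 = $2,939.16
Total = $6,434.661 + $13,178.9835 + $1,144.173 + $1,343.616 + $2,939.16 = $25,040.5935

$25,040.59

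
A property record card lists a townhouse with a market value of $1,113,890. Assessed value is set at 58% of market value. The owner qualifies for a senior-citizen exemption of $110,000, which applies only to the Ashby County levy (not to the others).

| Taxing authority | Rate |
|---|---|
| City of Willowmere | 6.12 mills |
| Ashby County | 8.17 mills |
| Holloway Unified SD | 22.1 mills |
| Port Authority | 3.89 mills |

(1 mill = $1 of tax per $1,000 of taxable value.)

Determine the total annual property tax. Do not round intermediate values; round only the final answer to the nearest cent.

$25,124.44

Assessed value = $1,113,890 × 0.58 = $646,056.2
City of Willowmere: $646,056.2 × 0.00612 = $3,953.863944
Ashby County: ($646,056.2 − $110,000) × 0.00817 = $536,056.2 × 0.00817 = $4,379.579154
Holloway Unified SD: $646,056.2 × 0.0221 = $14,277.84202
Port Authority: $646,056.2 × 0.00389 = $2,513.158618
Total = $25,124.443736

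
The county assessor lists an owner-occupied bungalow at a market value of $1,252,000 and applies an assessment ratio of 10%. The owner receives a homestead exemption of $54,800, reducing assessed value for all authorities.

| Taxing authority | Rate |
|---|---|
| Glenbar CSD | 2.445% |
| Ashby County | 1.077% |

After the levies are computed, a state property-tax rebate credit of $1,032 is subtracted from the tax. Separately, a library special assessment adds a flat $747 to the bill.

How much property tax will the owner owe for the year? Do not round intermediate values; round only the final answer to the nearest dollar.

$2,194

Assessed value = $1,252,000 × 0.1 = $125,200
Taxable value = $125,200 − $54,800 = $70,400
Glenbar CSD: $70,400 × 0.02445 = $1,721.28
Ashby County: $70,400 × 0.01077 = $758.208
Levies subtotal = $2,479.488
After credit = $2,479.488 − $1,032 = $1,447.488
Total = $1,447.488 + $747 = $2,194.488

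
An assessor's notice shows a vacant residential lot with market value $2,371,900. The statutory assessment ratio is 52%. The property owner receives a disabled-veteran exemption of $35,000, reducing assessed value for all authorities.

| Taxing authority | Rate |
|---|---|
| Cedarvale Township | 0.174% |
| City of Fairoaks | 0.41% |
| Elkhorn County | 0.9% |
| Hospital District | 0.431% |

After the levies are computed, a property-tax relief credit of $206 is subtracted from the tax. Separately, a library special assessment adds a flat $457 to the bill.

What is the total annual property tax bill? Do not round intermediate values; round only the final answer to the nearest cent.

Assessed value = $2,371,900 × 0.52 = $1,233,388
Taxable value = $1,233,388 − $35,000 = $1,198,388
Cedarvale Township: $1,198,388 × 0.00174 = $2,085.19512
City of Fairoaks: $1,198,388 × 0.0041 = $4,913.3908
Elkhorn County: $1,198,388 × 0.009 = $10,785.492
Hospital District: $1,198,388 × 0.00431 = $5,165.05228
Levies subtotal = $22,949.1302
After credit = $22,949.1302 − $206 = $22,743.1302
Total = $22,743.1302 + $457 = $23,200.1302

$23,200.13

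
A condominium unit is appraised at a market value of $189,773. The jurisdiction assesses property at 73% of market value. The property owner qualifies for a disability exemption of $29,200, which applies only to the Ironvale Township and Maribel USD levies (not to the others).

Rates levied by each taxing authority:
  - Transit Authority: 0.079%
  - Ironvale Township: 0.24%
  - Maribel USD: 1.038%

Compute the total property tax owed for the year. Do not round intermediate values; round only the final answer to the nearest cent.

$1,506.73

Assessed value = $189,773 × 0.73 = $138,534.29
Transit Authority: $138,534.29 × 0.00079 = $109.4420891
Ironvale Township: ($138,534.29 − $29,200) × 0.0024 = $109,334.29 × 0.0024 = $262.402296
Maribel USD: ($138,534.29 − $29,200) × 0.01038 = $109,334.29 × 0.01038 = $1,134.8899302
Total = $1,506.7343153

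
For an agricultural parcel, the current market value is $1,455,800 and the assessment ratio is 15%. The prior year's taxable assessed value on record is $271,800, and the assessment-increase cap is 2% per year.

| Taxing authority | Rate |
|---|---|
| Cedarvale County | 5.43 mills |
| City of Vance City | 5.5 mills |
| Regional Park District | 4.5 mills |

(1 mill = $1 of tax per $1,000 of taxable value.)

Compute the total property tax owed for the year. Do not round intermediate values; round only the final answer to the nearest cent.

Uncapped assessed value = $1,455,800 × 0.15 = $218,370
Cap limit = $271,800 × 1.02 = $277,236
Taxable assessed value = min($218,370, $277,236) = $218,370 (cap does not bind)
Cedarvale County: $218,370 × 0.00543 = $1,185.7491
City of Vance City: $218,370 × 0.0055 = $1,201.035
Regional Park District: $218,370 × 0.0045 = $982.665
Total = $3,369.4491

$3,369.45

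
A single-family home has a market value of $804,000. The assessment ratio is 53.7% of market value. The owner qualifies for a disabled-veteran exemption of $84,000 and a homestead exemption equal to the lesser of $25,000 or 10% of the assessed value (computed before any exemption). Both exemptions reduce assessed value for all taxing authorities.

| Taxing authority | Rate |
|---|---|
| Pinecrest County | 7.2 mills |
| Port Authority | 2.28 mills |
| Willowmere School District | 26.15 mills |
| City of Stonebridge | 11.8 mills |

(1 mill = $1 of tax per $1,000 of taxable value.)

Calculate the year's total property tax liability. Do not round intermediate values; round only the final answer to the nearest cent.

$15,307.94

Assessed value = $804,000 × 0.537 = $431,748
Homestead exemption = min($25,000, 10% × $431,748) = min($25,000, $43,174.8) = $25,000 (dollar cap binds)
Taxable value = $431,748 − $84,000 − $25,000 = $322,748
Pinecrest County: $322,748 × 0.0072 = $2,323.7856
Port Authority: $322,748 × 0.00228 = $735.86544
Willowmere School District: $322,748 × 0.02615 = $8,439.8602
City of Stonebridge: $322,748 × 0.0118 = $3,808.4264
Total = $15,307.93764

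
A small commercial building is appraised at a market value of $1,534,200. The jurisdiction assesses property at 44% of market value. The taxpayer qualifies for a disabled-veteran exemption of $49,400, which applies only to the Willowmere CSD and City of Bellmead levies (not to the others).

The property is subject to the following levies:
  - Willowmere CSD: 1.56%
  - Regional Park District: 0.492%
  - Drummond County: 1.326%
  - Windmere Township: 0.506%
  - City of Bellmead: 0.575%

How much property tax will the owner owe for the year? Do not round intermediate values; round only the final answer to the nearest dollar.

$29,046

Assessed value = $1,534,200 × 0.44 = $675,048
Willowmere CSD: ($675,048 − $49,400) × 0.0156 = $625,648 × 0.0156 = $9,760.1088
Regional Park District: $675,048 × 0.00492 = $3,321.23616
Drummond County: $675,048 × 0.01326 = $8,951.13648
Windmere Township: $675,048 × 0.00506 = $3,415.74288
City of Bellmead: ($675,048 − $49,400) × 0.00575 = $625,648 × 0.00575 = $3,597.476
Total = $29,045.70032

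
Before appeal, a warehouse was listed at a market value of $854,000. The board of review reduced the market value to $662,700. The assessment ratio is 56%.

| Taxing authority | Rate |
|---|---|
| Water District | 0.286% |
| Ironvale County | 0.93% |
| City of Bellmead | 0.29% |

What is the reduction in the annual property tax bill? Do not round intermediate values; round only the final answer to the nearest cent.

$1,613.35

Old assessed value = $854,000 × 0.56 = $478,240
New assessed value = $662,700 × 0.56 = $371,112
Combined rate = 0.00286 + 0.0093 + 0.0029 = 0.01506
Old tax = $478,240 × 0.01506 = $7,202.2944
New tax = $371,112 × 0.01506 = $5,588.94672
Reduction = $7,202.2944 − $5,588.94672 = $1,613.34768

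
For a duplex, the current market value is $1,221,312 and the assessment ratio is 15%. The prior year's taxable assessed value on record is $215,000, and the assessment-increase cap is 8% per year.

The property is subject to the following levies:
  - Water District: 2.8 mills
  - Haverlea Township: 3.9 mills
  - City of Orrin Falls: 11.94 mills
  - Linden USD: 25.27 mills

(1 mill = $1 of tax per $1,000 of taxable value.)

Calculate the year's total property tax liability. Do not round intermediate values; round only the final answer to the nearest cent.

Uncapped assessed value = $1,221,312 × 0.15 = $183,196.8
Cap limit = $215,000 × 1.08 = $232,200
Taxable assessed value = min($183,196.8, $232,200) = $183,196.8 (cap does not bind)
Water District: $183,196.8 × 0.0028 = $512.95104
Haverlea Township: $183,196.8 × 0.0039 = $714.46752
City of Orrin Falls: $183,196.8 × 0.01194 = $2,187.369792
Linden USD: $183,196.8 × 0.02527 = $4,629.383136
Total = $8,044.171488

$8,044.17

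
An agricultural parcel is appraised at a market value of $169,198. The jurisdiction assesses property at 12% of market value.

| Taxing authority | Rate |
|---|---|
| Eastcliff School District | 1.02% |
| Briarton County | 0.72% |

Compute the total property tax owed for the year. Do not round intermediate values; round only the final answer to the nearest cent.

Assessed value = $169,198 × 0.12 = $20,303.76
Eastcliff School District: $20,303.76 × 0.0102 = $207.098352
Briarton County: $20,303.76 × 0.0072 = $146.187072
Total = $207.098352 + $146.187072 = $353.285424

$353.29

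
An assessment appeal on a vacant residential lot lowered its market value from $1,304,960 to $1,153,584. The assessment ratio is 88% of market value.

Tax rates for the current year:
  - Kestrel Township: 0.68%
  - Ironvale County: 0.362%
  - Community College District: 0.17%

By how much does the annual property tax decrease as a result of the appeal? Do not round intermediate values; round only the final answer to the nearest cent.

Old assessed value = $1,304,960 × 0.88 = $1,148,364.8
New assessed value = $1,153,584 × 0.88 = $1,015,153.92
Combined rate = 0.0068 + 0.00362 + 0.0017 = 0.01212
Old tax = $1,148,364.8 × 0.01212 = $13,918.181376
New tax = $1,015,153.92 × 0.01212 = $12,303.6655104
Reduction = $13,918.181376 − $12,303.6655104 = $1,614.5158656

$1,614.52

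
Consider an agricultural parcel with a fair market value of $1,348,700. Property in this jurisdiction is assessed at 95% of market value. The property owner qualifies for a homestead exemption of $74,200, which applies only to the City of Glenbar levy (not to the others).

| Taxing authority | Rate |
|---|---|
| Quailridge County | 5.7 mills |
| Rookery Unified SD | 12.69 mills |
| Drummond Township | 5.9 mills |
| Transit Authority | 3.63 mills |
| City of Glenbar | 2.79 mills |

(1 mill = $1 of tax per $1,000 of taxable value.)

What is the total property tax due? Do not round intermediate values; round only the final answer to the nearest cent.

Assessed value = $1,348,700 × 0.95 = $1,281,265
Quailridge County: $1,281,265 × 0.0057 = $7,303.2105
Rookery Unified SD: $1,281,265 × 0.01269 = $16,259.25285
Drummond Township: $1,281,265 × 0.0059 = $7,559.4635
Transit Authority: $1,281,265 × 0.00363 = $4,650.99195
City of Glenbar: ($1,281,265 − $74,200) × 0.00279 = $1,207,065 × 0.00279 = $3,367.71135
Total = $39,140.63015

$39,140.63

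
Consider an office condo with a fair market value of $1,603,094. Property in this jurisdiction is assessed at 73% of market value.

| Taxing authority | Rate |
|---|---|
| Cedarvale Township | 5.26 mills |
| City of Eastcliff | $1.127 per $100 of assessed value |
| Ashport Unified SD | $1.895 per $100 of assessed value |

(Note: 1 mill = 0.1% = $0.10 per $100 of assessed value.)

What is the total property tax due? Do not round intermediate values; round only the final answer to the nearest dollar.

$41,521

Assessed value = $1,603,094 × 0.73 = $1,170,258.62
Cedarvale Township: $1,170,258.62 × 0.00526 = $6,155.5603412
City of Eastcliff: $1,170,258.62 × 0.01127 = $13,188.8146474
Ashport Unified SD: $1,170,258.62 × 0.01895 = $22,176.400849
Total = $41,520.7758376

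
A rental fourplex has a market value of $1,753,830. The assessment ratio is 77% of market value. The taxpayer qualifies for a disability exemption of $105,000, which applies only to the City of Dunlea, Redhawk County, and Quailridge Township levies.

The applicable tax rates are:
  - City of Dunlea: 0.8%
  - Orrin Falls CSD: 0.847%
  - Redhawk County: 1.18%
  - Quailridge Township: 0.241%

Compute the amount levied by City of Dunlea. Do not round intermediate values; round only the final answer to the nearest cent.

Assessed value = $1,753,830 × 0.77 = $1,350,449.1
City of Dunlea taxable value = $1,350,449.1 − $105,000 = $1,245,449.1
City of Dunlea levy = $1,245,449.1 × 0.008 = $9,963.5928

$9,963.59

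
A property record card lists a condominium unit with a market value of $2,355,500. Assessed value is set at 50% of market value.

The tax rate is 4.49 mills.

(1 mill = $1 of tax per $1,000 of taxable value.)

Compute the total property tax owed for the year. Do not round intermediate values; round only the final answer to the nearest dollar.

Assessed value = $2,355,500 × 0.5 = $1,177,750
Tax = $1,177,750 × 0.00449 = $5,288.0975

$5,288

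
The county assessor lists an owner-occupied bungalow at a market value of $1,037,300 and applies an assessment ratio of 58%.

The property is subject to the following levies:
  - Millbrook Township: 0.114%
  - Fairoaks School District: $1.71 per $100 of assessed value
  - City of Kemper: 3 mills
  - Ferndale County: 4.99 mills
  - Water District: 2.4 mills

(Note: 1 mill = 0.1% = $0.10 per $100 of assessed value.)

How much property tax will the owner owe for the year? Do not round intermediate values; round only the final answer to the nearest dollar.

Assessed value = $1,037,300 × 0.58 = $601,634
Millbrook Township: $601,634 × 0.00114 = $685.86276
Fairoaks School District: $601,634 × 0.0171 = $10,287.9414
City of Kemper: $601,634 × 0.003 = $1,804.902
Ferndale County: $601,634 × 0.00499 = $3,002.15366
Water District: $601,634 × 0.0024 = $1,443.9216
Total = $17,224.78142

$17,225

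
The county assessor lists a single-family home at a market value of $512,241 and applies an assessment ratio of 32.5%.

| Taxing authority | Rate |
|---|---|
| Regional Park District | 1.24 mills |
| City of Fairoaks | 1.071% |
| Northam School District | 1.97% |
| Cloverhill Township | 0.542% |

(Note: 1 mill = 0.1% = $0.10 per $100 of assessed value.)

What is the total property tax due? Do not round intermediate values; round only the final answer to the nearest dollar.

$6,171

Assessed value = $512,241 × 0.325 = $166,478.325
Regional Park District: $166,478.325 × 0.00124 = $206.433123
City of Fairoaks: $166,478.325 × 0.01071 = $1,782.98286075
Northam School District: $166,478.325 × 0.0197 = $3,279.6230025
Cloverhill Township: $166,478.325 × 0.00542 = $902.3125215
Total = $6,171.35150775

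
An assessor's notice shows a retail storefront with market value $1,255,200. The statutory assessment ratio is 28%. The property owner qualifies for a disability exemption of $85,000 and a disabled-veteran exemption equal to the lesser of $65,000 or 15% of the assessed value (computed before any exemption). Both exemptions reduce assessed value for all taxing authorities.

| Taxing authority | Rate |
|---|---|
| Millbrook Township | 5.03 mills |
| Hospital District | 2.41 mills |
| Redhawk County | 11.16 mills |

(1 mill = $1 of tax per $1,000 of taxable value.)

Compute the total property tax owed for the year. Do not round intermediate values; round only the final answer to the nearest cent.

$3,975.52

Assessed value = $1,255,200 × 0.28 = $351,456
Disabled-veteran exemption = min($65,000, 15% × $351,456) = min($65,000, $52,718.4) = $52,718.4 (percentage binds)
Taxable value = $351,456 − $85,000 − $52,718.4 = $213,737.6
Millbrook Township: $213,737.6 × 0.00503 = $1,075.100128
Hospital District: $213,737.6 × 0.00241 = $515.107616
Redhawk County: $213,737.6 × 0.01116 = $2,385.311616
Total = $3,975.51936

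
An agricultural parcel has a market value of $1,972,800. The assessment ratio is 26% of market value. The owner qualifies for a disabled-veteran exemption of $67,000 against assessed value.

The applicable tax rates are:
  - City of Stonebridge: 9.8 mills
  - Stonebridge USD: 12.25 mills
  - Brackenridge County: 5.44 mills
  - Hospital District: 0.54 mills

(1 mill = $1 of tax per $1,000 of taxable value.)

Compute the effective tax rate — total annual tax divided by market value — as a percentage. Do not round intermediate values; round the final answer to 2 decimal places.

0.63%

Assessed value = $1,972,800 × 0.26 = $512,928
Taxable value = $512,928 − $67,000 = $445,928
City of Stonebridge: $445,928 × 0.0098 = $4,370.0944
Stonebridge USD: $445,928 × 0.01225 = $5,462.618
Brackenridge County: $445,928 × 0.00544 = $2,425.84832
Hospital District: $445,928 × 0.00054 = $240.80112
Total tax = $12,499.36184
Effective rate = $12,499.36184 ÷ $1,972,800 = 0.63% of market value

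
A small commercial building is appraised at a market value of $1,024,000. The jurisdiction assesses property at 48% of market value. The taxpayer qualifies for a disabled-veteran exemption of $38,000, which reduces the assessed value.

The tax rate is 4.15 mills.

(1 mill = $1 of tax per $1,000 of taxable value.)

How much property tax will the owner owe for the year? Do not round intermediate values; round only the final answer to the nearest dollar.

Assessed value = $1,024,000 × 0.48 = $491,520
Taxable value = $491,520 − $38,000 = $453,520
Tax = $453,520 × 0.00415 = $1,882.108

$1,882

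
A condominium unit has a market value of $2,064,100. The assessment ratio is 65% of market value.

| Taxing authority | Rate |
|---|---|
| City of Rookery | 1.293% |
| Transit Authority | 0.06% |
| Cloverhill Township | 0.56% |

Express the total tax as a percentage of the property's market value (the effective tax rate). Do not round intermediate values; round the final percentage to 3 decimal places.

Assessed value = $2,064,100 × 0.65 = $1,341,665
City of Rookery: $1,341,665 × 0.01293 = $17,347.72845
Transit Authority: $1,341,665 × 0.0006 = $804.999
Cloverhill Township: $1,341,665 × 0.0056 = $7,513.324
Total tax = $25,666.05145
Effective rate = $25,666.05145 ÷ $2,064,100 = 1.243% of market value

1.243%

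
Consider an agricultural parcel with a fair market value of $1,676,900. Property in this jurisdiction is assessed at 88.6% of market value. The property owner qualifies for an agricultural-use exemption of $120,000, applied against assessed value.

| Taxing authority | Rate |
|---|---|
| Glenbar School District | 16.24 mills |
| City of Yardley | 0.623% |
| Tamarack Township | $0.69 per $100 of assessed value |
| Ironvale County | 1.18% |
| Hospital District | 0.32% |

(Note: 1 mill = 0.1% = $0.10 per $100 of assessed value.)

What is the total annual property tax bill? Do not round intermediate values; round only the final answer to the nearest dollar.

$60,598

Assessed value = $1,676,900 × 0.886 = $1,485,733.4
Taxable value = $1,485,733.4 − $120,000 = $1,365,733.4
Glenbar School District: $1,365,733.4 × 0.01624 = $22,179.510416
City of Yardley: $1,365,733.4 × 0.00623 = $8,508.519082
Tamarack Township: $1,365,733.4 × 0.0069 = $9,423.56046
Ironvale County: $1,365,733.4 × 0.0118 = $16,115.65412
Hospital District: $1,365,733.4 × 0.0032 = $4,370.34688
Total = $60,597.590958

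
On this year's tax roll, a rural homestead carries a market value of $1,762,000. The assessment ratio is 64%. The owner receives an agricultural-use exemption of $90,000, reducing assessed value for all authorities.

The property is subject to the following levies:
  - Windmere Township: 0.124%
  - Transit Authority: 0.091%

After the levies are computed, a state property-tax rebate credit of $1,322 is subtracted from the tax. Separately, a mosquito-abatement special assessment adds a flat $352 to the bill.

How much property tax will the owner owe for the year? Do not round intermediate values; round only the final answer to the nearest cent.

Assessed value = $1,762,000 × 0.64 = $1,127,680
Taxable value = $1,127,680 − $90,000 = $1,037,680
Windmere Township: $1,037,680 × 0.00124 = $1,286.7232
Transit Authority: $1,037,680 × 0.00091 = $944.2888
Levies subtotal = $2,231.012
After credit = $2,231.012 − $1,322 = $909.012
Total = $909.012 + $352 = $1,261.012

$1,261.01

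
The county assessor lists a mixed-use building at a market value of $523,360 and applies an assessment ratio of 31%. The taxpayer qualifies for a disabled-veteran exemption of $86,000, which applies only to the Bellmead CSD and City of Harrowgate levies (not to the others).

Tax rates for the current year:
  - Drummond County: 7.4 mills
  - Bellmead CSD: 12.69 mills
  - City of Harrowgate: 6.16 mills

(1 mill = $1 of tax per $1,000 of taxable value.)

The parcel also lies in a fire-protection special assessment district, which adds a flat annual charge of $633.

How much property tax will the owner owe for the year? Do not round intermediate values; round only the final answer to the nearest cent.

Assessed value = $523,360 × 0.31 = $162,241.6
Drummond County: $162,241.6 × 0.0074 = $1,200.58784
Bellmead CSD: ($162,241.6 − $86,000) × 0.01269 = $76,241.6 × 0.01269 = $967.505904
City of Harrowgate: ($162,241.6 − $86,000) × 0.00616 = $76,241.6 × 0.00616 = $469.648256
Levies subtotal = $2,637.742
Total = $2,637.742 + $633 = $3,270.742

$3,270.74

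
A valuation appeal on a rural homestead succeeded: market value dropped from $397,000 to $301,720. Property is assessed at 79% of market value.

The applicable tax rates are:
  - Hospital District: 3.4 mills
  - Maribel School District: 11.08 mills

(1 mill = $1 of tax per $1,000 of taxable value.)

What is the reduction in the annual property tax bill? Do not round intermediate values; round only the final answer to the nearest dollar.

Old assessed value = $397,000 × 0.79 = $313,630
New assessed value = $301,720 × 0.79 = $238,358.8
Combined rate = 0.0034 + 0.01108 = 0.01448
Old tax = $313,630 × 0.01448 = $4,541.3624
New tax = $238,358.8 × 0.01448 = $3,451.435424
Reduction = $4,541.3624 − $3,451.435424 = $1,089.926976

$1,090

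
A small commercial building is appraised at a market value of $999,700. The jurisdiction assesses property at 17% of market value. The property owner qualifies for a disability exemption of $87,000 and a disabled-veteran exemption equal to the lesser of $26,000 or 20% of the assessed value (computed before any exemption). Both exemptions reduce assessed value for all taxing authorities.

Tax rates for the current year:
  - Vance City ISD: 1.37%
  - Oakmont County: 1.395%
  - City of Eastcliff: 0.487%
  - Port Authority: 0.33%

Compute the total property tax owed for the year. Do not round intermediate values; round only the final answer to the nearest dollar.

Assessed value = $999,700 × 0.17 = $169,949
Disabled-veteran exemption = min($26,000, 20% × $169,949) = min($26,000, $33,989.8) = $26,000 (dollar cap binds)
Taxable value = $169,949 − $87,000 − $26,000 = $56,949
Vance City ISD: $56,949 × 0.0137 = $780.2013
Oakmont County: $56,949 × 0.01395 = $794.43855
City of Eastcliff: $56,949 × 0.00487 = $277.34163
Port Authority: $56,949 × 0.0033 = $187.9317
Total = $2,039.91318

$2,040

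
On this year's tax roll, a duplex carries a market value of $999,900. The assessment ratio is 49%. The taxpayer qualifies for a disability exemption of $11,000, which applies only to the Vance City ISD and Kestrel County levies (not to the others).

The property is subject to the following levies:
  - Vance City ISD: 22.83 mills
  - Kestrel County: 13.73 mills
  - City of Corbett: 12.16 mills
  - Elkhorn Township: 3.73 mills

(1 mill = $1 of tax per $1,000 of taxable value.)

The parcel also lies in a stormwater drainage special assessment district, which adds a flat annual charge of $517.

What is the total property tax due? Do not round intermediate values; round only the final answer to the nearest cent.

$25,812.77

Assessed value = $999,900 × 0.49 = $489,951
Vance City ISD: ($489,951 − $11,000) × 0.02283 = $478,951 × 0.02283 = $10,934.45133
Kestrel County: ($489,951 − $11,000) × 0.01373 = $478,951 × 0.01373 = $6,575.99723
City of Corbett: $489,951 × 0.01216 = $5,957.80416
Elkhorn Township: $489,951 × 0.00373 = $1,827.51723
Levies subtotal = $25,295.76995
Total = $25,295.76995 + $517 = $25,812.76995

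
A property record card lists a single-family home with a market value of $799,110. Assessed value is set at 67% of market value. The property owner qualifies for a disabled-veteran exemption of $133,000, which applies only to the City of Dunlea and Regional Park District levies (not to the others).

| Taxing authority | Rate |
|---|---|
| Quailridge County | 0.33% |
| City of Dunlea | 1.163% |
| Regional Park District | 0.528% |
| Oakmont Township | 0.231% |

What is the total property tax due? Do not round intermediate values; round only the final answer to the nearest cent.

Assessed value = $799,110 × 0.67 = $535,403.7
Quailridge County: $535,403.7 × 0.0033 = $1,766.83221
City of Dunlea: ($535,403.7 − $133,000) × 0.01163 = $402,403.7 × 0.01163 = $4,679.955031
Regional Park District: ($535,403.7 − $133,000) × 0.00528 = $402,403.7 × 0.00528 = $2,124.691536
Oakmont Township: $535,403.7 × 0.00231 = $1,236.782547
Total = $9,808.261324

$9,808.26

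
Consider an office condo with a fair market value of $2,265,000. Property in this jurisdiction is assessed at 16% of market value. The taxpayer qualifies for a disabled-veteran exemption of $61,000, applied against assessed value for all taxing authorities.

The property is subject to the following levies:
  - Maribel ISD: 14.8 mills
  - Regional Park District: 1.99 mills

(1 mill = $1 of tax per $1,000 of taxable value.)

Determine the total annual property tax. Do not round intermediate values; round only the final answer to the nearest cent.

$5,060.51

Assessed value = $2,265,000 × 0.16 = $362,400
Taxable value = $362,400 − $61,000 = $301,400
Maribel ISD: $301,400 × 0.0148 = $4,460.72
Regional Park District: $301,400 × 0.00199 = $599.786
Total = $4,460.72 + $599.786 = $5,060.506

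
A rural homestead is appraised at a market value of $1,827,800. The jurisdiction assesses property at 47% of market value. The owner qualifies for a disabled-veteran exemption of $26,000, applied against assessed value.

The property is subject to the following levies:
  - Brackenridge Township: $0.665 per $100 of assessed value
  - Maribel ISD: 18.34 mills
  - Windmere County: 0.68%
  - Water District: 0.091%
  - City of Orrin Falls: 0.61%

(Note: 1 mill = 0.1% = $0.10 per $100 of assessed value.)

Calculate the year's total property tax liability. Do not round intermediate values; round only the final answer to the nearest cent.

$32,322.96

Assessed value = $1,827,800 × 0.47 = $859,066
Taxable value = $859,066 − $26,000 = $833,066
Brackenridge Township: $833,066 × 0.00665 = $5,539.8889
Maribel ISD: $833,066 × 0.01834 = $15,278.43044
Windmere County: $833,066 × 0.0068 = $5,664.8488
Water District: $833,066 × 0.00091 = $758.09006
City of Orrin Falls: $833,066 × 0.0061 = $5,081.7026
Total = $32,322.9608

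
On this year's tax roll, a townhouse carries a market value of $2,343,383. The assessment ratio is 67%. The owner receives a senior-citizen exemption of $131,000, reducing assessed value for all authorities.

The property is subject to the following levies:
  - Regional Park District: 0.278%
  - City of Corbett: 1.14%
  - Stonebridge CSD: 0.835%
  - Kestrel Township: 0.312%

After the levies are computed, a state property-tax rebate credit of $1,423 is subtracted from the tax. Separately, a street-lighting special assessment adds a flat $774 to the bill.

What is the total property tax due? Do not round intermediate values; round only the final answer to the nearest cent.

$36,263.06

Assessed value = $2,343,383 × 0.67 = $1,570,066.61
Taxable value = $1,570,066.61 − $131,000 = $1,439,066.61
Regional Park District: $1,439,066.61 × 0.00278 = $4,000.6051758
City of Corbett: $1,439,066.61 × 0.0114 = $16,405.359354
Stonebridge CSD: $1,439,066.61 × 0.00835 = $12,016.2061935
Kestrel Township: $1,439,066.61 × 0.00312 = $4,489.8878232
Levies subtotal = $36,912.0585465
After credit = $36,912.0585465 − $1,423 = $35,489.0585465
Total = $35,489.0585465 + $774 = $36,263.0585465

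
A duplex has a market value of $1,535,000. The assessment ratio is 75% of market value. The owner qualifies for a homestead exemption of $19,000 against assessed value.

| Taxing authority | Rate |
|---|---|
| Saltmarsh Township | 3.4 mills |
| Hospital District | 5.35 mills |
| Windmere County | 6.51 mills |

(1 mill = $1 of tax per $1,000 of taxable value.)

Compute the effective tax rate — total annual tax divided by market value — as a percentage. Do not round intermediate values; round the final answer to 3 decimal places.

1.126%

Assessed value = $1,535,000 × 0.75 = $1,151,250
Taxable value = $1,151,250 − $19,000 = $1,132,250
Saltmarsh Township: $1,132,250 × 0.0034 = $3,849.65
Hospital District: $1,132,250 × 0.00535 = $6,057.5375
Windmere County: $1,132,250 × 0.00651 = $7,370.9475
Total tax = $17,278.135
Effective rate = $17,278.135 ÷ $1,535,000 = 1.126% of market value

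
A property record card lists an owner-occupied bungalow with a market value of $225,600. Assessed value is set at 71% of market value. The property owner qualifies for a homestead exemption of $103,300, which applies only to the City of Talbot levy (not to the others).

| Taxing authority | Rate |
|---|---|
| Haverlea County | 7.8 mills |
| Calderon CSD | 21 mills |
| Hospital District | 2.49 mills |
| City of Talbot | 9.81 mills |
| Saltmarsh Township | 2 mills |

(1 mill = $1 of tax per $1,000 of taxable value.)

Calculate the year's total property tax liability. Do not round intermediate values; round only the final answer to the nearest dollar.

Assessed value = $225,600 × 0.71 = $160,176
Haverlea County: $160,176 × 0.0078 = $1,249.3728
Calderon CSD: $160,176 × 0.021 = $3,363.696
Hospital District: $160,176 × 0.00249 = $398.83824
City of Talbot: ($160,176 − $103,300) × 0.00981 = $56,876 × 0.00981 = $557.95356
Saltmarsh Township: $160,176 × 0.002 = $320.352
Total = $5,890.2126

$5,890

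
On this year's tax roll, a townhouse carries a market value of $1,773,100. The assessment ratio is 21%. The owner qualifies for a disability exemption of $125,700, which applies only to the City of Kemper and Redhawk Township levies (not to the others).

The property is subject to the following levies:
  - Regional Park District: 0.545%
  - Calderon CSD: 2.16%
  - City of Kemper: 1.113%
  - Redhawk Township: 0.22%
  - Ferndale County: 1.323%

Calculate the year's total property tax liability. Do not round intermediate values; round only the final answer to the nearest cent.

$18,286.16

Assessed value = $1,773,100 × 0.21 = $372,351
Regional Park District: $372,351 × 0.00545 = $2,029.31295
Calderon CSD: $372,351 × 0.0216 = $8,042.7816
City of Kemper: ($372,351 − $125,700) × 0.01113 = $246,651 × 0.01113 = $2,745.22563
Redhawk Township: ($372,351 − $125,700) × 0.0022 = $246,651 × 0.0022 = $542.6322
Ferndale County: $372,351 × 0.01323 = $4,926.20373
Total = $18,286.15611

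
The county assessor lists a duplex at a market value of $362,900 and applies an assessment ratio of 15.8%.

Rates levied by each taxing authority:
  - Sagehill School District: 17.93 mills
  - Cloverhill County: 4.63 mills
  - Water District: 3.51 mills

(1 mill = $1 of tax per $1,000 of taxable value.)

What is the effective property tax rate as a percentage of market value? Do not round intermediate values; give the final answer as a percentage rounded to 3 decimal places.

Assessed value = $362,900 × 0.158 = $57,338.2
Sagehill School District: $57,338.2 × 0.01793 = $1,028.073926
Cloverhill County: $57,338.2 × 0.00463 = $265.475866
Water District: $57,338.2 × 0.00351 = $201.257082
Total tax = $1,494.806874
Effective rate = $1,494.806874 ÷ $362,900 = 0.412% of market value

0.412%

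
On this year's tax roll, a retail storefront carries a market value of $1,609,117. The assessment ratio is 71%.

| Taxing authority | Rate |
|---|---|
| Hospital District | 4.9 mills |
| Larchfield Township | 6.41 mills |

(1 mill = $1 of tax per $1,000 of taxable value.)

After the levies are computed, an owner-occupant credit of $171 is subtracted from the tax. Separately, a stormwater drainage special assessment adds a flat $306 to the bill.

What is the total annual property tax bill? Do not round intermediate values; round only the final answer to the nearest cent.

$13,056.37

Assessed value = $1,609,117 × 0.71 = $1,142,473.07
Hospital District: $1,142,473.07 × 0.0049 = $5,598.118043
Larchfield Township: $1,142,473.07 × 0.00641 = $7,323.2523787
Levies subtotal = $12,921.3704217
After credit = $12,921.3704217 − $171 = $12,750.3704217
Total = $12,750.3704217 + $306 = $13,056.3704217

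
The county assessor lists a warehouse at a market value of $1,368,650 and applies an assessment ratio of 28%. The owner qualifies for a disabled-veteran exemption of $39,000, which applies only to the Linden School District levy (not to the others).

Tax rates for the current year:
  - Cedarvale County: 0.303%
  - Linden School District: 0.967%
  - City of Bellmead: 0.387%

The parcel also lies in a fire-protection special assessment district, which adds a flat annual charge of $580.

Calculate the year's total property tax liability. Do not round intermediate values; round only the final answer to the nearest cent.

$6,552.86

Assessed value = $1,368,650 × 0.28 = $383,222
Cedarvale County: $383,222 × 0.00303 = $1,161.16266
Linden School District: ($383,222 − $39,000) × 0.00967 = $344,222 × 0.00967 = $3,328.62674
City of Bellmead: $383,222 × 0.00387 = $1,483.06914
Levies subtotal = $5,972.85854
Total = $5,972.85854 + $580 = $6,552.85854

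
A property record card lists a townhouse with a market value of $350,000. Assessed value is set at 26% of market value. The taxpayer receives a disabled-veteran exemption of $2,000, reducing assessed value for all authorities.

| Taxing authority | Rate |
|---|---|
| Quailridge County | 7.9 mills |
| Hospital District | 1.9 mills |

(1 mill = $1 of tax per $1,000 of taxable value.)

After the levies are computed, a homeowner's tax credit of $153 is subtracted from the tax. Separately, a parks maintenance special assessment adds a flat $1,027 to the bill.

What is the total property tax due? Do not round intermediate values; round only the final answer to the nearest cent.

$1,746.20

Assessed value = $350,000 × 0.26 = $91,000
Taxable value = $91,000 − $2,000 = $89,000
Quailridge County: $89,000 × 0.0079 = $703.1
Hospital District: $89,000 × 0.0019 = $169.1
Levies subtotal = $872.2
After credit = $872.2 − $153 = $719.2
Total = $719.2 + $1,027 = $1,746.2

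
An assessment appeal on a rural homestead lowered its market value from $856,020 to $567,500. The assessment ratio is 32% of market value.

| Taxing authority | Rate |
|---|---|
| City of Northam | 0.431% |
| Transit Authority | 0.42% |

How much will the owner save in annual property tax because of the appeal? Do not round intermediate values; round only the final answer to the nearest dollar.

$786

Old assessed value = $856,020 × 0.32 = $273,926.4
New assessed value = $567,500 × 0.32 = $181,600
Combined rate = 0.00431 + 0.0042 = 0.00851
Old tax = $273,926.4 × 0.00851 = $2,331.113664
New tax = $181,600 × 0.00851 = $1,545.416
Reduction = $2,331.113664 − $1,545.416 = $785.697664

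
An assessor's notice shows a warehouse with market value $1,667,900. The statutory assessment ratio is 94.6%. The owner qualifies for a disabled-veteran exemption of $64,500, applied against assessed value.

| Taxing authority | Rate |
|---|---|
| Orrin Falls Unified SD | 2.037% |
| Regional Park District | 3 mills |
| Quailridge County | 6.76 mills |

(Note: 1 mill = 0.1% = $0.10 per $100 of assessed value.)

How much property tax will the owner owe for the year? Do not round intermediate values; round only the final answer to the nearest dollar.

$45,597

Assessed value = $1,667,900 × 0.946 = $1,577,833.4
Taxable value = $1,577,833.4 − $64,500 = $1,513,333.4
Orrin Falls Unified SD: $1,513,333.4 × 0.02037 = $30,826.601358
Regional Park District: $1,513,333.4 × 0.003 = $4,540.0002
Quailridge County: $1,513,333.4 × 0.00676 = $10,230.133784
Total = $45,596.735342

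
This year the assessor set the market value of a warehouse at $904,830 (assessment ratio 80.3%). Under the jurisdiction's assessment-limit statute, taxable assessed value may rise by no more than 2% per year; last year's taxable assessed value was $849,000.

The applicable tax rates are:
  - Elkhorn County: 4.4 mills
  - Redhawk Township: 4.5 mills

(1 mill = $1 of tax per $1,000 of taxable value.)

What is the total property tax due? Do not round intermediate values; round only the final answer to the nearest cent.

Uncapped assessed value = $904,830 × 0.803 = $726,578.49
Cap limit = $849,000 × 1.02 = $865,980
Taxable assessed value = min($726,578.49, $865,980) = $726,578.49 (cap does not bind)
Elkhorn County: $726,578.49 × 0.0044 = $3,196.945356
Redhawk Township: $726,578.49 × 0.0045 = $3,269.603205
Total = $6,466.548561

$6,466.55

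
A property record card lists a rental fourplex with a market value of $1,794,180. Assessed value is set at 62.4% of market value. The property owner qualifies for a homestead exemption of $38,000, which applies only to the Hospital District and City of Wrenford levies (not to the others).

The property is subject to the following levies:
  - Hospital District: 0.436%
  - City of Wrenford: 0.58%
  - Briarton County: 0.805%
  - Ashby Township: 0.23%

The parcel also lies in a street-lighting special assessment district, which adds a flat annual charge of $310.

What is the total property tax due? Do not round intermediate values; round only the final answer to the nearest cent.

Assessed value = $1,794,180 × 0.624 = $1,119,568.32
Hospital District: ($1,119,568.32 − $38,000) × 0.00436 = $1,081,568.32 × 0.00436 = $4,715.6378752
City of Wrenford: ($1,119,568.32 − $38,000) × 0.0058 = $1,081,568.32 × 0.0058 = $6,273.096256
Briarton County: $1,119,568.32 × 0.00805 = $9,012.524976
Ashby Township: $1,119,568.32 × 0.0023 = $2,575.007136
Levies subtotal = $22,576.2662432
Total = $22,576.2662432 + $310 = $22,886.2662432

$22,886.27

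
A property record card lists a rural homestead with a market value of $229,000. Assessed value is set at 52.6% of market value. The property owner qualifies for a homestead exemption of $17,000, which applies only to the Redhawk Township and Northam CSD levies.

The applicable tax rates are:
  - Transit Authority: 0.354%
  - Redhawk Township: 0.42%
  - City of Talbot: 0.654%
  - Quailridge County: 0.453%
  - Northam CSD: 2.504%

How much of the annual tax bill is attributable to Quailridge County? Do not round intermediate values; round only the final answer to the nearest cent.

$545.66

Assessed value = $229,000 × 0.526 = $120,454
Quailridge County taxable value = $120,454 (exemption does not apply)
Quailridge County levy = $120,454 × 0.00453 = $545.65662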